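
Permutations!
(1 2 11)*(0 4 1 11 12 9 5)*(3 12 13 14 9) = (0 4 1 2 13 14 9 5)(3 12) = [4, 2, 13, 12, 1, 0, 6, 7, 8, 5, 10, 11, 3, 14, 9]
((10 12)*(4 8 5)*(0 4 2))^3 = ((0 4 8 5 2)(10 12))^3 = (0 5 4 2 8)(10 12)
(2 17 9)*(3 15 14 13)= (2 17 9)(3 15 14 13)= [0, 1, 17, 15, 4, 5, 6, 7, 8, 2, 10, 11, 12, 3, 13, 14, 16, 9]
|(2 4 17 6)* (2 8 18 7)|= 7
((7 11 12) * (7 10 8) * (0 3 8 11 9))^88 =(0 7 3 9 8)(10 11 12)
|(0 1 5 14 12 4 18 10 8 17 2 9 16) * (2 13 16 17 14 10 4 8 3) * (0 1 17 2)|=24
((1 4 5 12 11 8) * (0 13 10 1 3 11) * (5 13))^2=((0 5 12)(1 4 13 10)(3 11 8))^2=(0 12 5)(1 13)(3 8 11)(4 10)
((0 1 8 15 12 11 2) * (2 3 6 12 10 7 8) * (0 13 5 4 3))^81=((0 1 2 13 5 4 3 6 12 11)(7 8 15 10))^81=(0 1 2 13 5 4 3 6 12 11)(7 8 15 10)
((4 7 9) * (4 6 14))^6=((4 7 9 6 14))^6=(4 7 9 6 14)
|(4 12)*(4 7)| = 3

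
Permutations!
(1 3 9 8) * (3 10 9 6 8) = (1 10 9 3 6 8) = [0, 10, 2, 6, 4, 5, 8, 7, 1, 3, 9]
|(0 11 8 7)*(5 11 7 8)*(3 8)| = 2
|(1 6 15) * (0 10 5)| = |(0 10 5)(1 6 15)| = 3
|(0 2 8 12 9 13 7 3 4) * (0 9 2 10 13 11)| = |(0 10 13 7 3 4 9 11)(2 8 12)| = 24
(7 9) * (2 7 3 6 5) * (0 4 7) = (0 4 7 9 3 6 5 2) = [4, 1, 0, 6, 7, 2, 5, 9, 8, 3]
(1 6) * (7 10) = [0, 6, 2, 3, 4, 5, 1, 10, 8, 9, 7] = (1 6)(7 10)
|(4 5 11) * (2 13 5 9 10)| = |(2 13 5 11 4 9 10)| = 7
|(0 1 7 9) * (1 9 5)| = |(0 9)(1 7 5)| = 6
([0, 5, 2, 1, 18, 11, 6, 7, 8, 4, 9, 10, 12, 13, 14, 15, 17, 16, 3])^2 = [0, 11, 2, 5, 3, 10, 6, 7, 8, 18, 4, 9, 12, 13, 14, 15, 16, 17, 1]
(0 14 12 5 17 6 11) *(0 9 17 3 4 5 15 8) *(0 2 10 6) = (0 14 12 15 8 2 10 6 11 9 17)(3 4 5) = [14, 1, 10, 4, 5, 3, 11, 7, 2, 17, 6, 9, 15, 13, 12, 8, 16, 0]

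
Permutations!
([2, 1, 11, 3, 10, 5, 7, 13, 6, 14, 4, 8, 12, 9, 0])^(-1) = [14, 1, 0, 3, 10, 5, 8, 6, 11, 13, 4, 2, 12, 7, 9]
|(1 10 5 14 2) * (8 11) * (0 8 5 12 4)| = |(0 8 11 5 14 2 1 10 12 4)| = 10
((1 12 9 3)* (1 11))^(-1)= ((1 12 9 3 11))^(-1)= (1 11 3 9 12)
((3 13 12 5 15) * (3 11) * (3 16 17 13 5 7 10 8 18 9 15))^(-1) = (3 5)(7 12 13 17 16 11 15 9 18 8 10)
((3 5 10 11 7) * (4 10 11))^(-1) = (3 7 11 5)(4 10)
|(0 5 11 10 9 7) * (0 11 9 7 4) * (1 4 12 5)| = |(0 1 4)(5 9 12)(7 11 10)| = 3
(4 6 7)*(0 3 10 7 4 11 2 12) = (0 3 10 7 11 2 12)(4 6) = [3, 1, 12, 10, 6, 5, 4, 11, 8, 9, 7, 2, 0]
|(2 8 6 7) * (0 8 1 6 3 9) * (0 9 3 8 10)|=|(0 10)(1 6 7 2)|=4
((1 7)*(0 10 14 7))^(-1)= ((0 10 14 7 1))^(-1)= (0 1 7 14 10)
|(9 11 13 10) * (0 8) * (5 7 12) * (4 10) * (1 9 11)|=12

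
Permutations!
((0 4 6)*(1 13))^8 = (13)(0 6 4)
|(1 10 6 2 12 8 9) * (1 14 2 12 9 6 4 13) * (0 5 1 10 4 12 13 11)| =|(0 5 1 4 11)(2 9 14)(6 13 10 12 8)| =15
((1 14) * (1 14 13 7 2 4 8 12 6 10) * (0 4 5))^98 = (14)(0 5 2 7 13 1 10 6 12 8 4) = ((14)(0 4 8 12 6 10 1 13 7 2 5))^98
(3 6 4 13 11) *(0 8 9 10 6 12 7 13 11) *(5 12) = (0 8 9 10 6 4 11 3 5 12 7 13) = [8, 1, 2, 5, 11, 12, 4, 13, 9, 10, 6, 3, 7, 0]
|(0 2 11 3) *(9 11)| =5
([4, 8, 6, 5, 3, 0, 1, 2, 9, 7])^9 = (0 4 3 5)(1 7)(2 8)(6 9)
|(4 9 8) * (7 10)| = 6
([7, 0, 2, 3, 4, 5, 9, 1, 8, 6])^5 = [1, 7, 2, 3, 4, 5, 9, 0, 8, 6]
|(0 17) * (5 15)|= |(0 17)(5 15)|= 2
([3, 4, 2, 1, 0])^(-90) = (0 1)(3 4)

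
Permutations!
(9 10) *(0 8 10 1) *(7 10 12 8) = (0 7 10 9 1)(8 12) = [7, 0, 2, 3, 4, 5, 6, 10, 12, 1, 9, 11, 8]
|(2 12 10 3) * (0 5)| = |(0 5)(2 12 10 3)| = 4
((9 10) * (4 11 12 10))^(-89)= (4 11 12 10 9)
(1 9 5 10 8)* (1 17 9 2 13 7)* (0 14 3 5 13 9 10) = (0 14 3 5)(1 2 9 13 7)(8 17 10) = [14, 2, 9, 5, 4, 0, 6, 1, 17, 13, 8, 11, 12, 7, 3, 15, 16, 10]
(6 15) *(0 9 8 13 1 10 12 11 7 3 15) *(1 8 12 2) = (0 9 12 11 7 3 15 6)(1 10 2)(8 13) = [9, 10, 1, 15, 4, 5, 0, 3, 13, 12, 2, 7, 11, 8, 14, 6]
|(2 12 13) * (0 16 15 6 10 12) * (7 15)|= 9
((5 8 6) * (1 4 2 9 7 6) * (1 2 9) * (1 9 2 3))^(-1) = (1 3 8 5 6 7 9 2 4)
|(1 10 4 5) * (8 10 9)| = 6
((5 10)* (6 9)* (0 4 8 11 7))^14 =((0 4 8 11 7)(5 10)(6 9))^14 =(0 7 11 8 4)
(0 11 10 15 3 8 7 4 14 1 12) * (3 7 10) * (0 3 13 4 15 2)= [11, 12, 0, 8, 14, 5, 6, 15, 10, 9, 2, 13, 3, 4, 1, 7]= (0 11 13 4 14 1 12 3 8 10 2)(7 15)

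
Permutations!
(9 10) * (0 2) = (0 2)(9 10) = [2, 1, 0, 3, 4, 5, 6, 7, 8, 10, 9]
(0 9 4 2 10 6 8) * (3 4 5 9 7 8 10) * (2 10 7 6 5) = (0 6 7 8)(2 3 4 10 5 9) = [6, 1, 3, 4, 10, 9, 7, 8, 0, 2, 5]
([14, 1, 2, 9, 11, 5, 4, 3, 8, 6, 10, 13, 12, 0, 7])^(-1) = [13, 1, 2, 7, 6, 5, 9, 14, 8, 3, 10, 4, 12, 11, 0]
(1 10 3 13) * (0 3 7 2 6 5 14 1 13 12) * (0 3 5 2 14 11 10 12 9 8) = (0 5 11 10 7 14 1 12 3 9 8)(2 6) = [5, 12, 6, 9, 4, 11, 2, 14, 0, 8, 7, 10, 3, 13, 1]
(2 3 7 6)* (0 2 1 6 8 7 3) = (0 2)(1 6)(7 8) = [2, 6, 0, 3, 4, 5, 1, 8, 7]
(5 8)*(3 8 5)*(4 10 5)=(3 8)(4 10 5)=[0, 1, 2, 8, 10, 4, 6, 7, 3, 9, 5]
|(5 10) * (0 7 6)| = 6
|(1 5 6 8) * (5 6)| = 3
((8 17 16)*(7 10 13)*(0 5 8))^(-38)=((0 5 8 17 16)(7 10 13))^(-38)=(0 8 16 5 17)(7 10 13)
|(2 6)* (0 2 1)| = 4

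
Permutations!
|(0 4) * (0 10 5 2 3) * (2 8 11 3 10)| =8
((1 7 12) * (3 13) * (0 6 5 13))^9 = (0 3 13 5 6)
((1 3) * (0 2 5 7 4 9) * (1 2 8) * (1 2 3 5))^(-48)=(9)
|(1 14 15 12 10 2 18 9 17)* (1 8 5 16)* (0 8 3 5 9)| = 14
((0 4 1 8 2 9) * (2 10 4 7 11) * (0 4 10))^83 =((0 7 11 2 9 4 1 8))^83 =(0 2 1 7 9 8 11 4)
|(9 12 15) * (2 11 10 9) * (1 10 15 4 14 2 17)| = 10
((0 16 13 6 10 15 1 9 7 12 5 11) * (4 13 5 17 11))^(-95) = (0 4 10 9 17 16 13 15 7 11 5 6 1 12) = ((0 16 5 4 13 6 10 15 1 9 7 12 17 11))^(-95)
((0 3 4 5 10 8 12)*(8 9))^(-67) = (0 9 4 12 10 3 8 5)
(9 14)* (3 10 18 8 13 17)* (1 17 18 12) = (1 17 3 10 12)(8 13 18)(9 14) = [0, 17, 2, 10, 4, 5, 6, 7, 13, 14, 12, 11, 1, 18, 9, 15, 16, 3, 8]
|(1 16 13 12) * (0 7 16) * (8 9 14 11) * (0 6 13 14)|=28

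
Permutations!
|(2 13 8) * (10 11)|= 6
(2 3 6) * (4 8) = (2 3 6)(4 8) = [0, 1, 3, 6, 8, 5, 2, 7, 4]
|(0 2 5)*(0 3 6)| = 5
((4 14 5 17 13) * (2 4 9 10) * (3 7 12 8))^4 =((2 4 14 5 17 13 9 10)(3 7 12 8))^4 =(2 17)(4 13)(5 10)(9 14)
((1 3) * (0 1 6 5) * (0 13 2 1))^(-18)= (13)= ((1 3 6 5 13 2))^(-18)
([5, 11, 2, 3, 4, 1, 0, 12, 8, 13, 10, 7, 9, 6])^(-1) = [6, 5, 2, 3, 4, 0, 13, 11, 8, 12, 10, 1, 7, 9]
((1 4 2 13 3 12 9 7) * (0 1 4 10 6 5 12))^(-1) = (0 3 13 2 4 7 9 12 5 6 10 1)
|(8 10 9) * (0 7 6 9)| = 6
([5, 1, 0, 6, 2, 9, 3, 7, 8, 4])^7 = (0 9 2 5 4)(3 6)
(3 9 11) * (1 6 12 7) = (1 6 12 7)(3 9 11) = [0, 6, 2, 9, 4, 5, 12, 1, 8, 11, 10, 3, 7]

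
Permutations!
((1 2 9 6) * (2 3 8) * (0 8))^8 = (0 8 2 9 6 1 3)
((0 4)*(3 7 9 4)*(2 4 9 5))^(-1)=(9)(0 4 2 5 7 3)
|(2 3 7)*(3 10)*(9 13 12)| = |(2 10 3 7)(9 13 12)| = 12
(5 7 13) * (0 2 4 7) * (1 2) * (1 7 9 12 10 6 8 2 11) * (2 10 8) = (0 7 13 5)(1 11)(2 4 9 12 8 10 6) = [7, 11, 4, 3, 9, 0, 2, 13, 10, 12, 6, 1, 8, 5]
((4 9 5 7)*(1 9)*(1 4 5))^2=(9)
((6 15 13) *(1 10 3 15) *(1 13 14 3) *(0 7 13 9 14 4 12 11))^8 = (0 4 14 13 11 15 9 7 12 3 6)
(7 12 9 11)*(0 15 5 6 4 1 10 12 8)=(0 15 5 6 4 1 10 12 9 11 7 8)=[15, 10, 2, 3, 1, 6, 4, 8, 0, 11, 12, 7, 9, 13, 14, 5]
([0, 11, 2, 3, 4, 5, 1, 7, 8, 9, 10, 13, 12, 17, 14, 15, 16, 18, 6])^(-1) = (1 6 18 17 13 11)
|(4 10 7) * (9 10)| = 4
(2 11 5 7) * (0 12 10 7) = (0 12 10 7 2 11 5) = [12, 1, 11, 3, 4, 0, 6, 2, 8, 9, 7, 5, 10]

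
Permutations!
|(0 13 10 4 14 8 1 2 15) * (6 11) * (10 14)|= 14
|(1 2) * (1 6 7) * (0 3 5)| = |(0 3 5)(1 2 6 7)| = 12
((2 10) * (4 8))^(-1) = (2 10)(4 8)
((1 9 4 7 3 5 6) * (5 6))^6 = (9)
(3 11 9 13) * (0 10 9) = (0 10 9 13 3 11) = [10, 1, 2, 11, 4, 5, 6, 7, 8, 13, 9, 0, 12, 3]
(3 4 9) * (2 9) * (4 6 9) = (2 4)(3 6 9) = [0, 1, 4, 6, 2, 5, 9, 7, 8, 3]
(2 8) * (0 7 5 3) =(0 7 5 3)(2 8) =[7, 1, 8, 0, 4, 3, 6, 5, 2]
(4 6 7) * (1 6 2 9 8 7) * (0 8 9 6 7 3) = (9)(0 8 3)(1 7 4 2 6) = [8, 7, 6, 0, 2, 5, 1, 4, 3, 9]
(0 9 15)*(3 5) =(0 9 15)(3 5) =[9, 1, 2, 5, 4, 3, 6, 7, 8, 15, 10, 11, 12, 13, 14, 0]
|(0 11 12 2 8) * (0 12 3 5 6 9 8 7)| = |(0 11 3 5 6 9 8 12 2 7)| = 10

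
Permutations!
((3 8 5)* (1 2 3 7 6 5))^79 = (1 8 3 2)(5 7 6)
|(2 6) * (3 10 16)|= |(2 6)(3 10 16)|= 6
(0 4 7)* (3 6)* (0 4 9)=(0 9)(3 6)(4 7)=[9, 1, 2, 6, 7, 5, 3, 4, 8, 0]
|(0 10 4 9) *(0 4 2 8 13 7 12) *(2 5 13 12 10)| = 4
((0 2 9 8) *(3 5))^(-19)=((0 2 9 8)(3 5))^(-19)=(0 2 9 8)(3 5)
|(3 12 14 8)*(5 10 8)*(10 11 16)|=|(3 12 14 5 11 16 10 8)|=8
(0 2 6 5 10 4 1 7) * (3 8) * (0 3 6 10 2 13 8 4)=(0 13 8 6 5 2 10)(1 7 3 4)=[13, 7, 10, 4, 1, 2, 5, 3, 6, 9, 0, 11, 12, 8]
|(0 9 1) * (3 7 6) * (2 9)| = |(0 2 9 1)(3 7 6)| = 12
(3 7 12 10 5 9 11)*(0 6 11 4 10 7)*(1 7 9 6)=(0 1 7 12 9 4 10 5 6 11 3)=[1, 7, 2, 0, 10, 6, 11, 12, 8, 4, 5, 3, 9]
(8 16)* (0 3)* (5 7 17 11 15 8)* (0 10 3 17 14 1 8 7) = (0 17 11 15 7 14 1 8 16 5)(3 10) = [17, 8, 2, 10, 4, 0, 6, 14, 16, 9, 3, 15, 12, 13, 1, 7, 5, 11]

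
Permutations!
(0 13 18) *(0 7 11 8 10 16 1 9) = [13, 9, 2, 3, 4, 5, 6, 11, 10, 0, 16, 8, 12, 18, 14, 15, 1, 17, 7] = (0 13 18 7 11 8 10 16 1 9)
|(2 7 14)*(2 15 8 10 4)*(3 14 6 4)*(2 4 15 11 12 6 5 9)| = 8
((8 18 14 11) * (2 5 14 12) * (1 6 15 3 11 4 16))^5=(1 8 14 15 12 16 11 5 6 18 4 3 2)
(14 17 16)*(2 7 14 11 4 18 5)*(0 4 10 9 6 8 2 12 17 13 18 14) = (0 4 14 13 18 5 12 17 16 11 10 9 6 8 2 7) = [4, 1, 7, 3, 14, 12, 8, 0, 2, 6, 9, 10, 17, 18, 13, 15, 11, 16, 5]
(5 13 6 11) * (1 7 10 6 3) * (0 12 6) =(0 12 6 11 5 13 3 1 7 10) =[12, 7, 2, 1, 4, 13, 11, 10, 8, 9, 0, 5, 6, 3]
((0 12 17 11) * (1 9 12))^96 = ((0 1 9 12 17 11))^96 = (17)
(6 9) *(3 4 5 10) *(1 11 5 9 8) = (1 11 5 10 3 4 9 6 8) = [0, 11, 2, 4, 9, 10, 8, 7, 1, 6, 3, 5]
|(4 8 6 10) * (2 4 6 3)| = |(2 4 8 3)(6 10)| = 4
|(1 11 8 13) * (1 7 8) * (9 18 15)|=|(1 11)(7 8 13)(9 18 15)|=6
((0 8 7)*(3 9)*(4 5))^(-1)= (0 7 8)(3 9)(4 5)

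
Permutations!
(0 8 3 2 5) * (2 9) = (0 8 3 9 2 5) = [8, 1, 5, 9, 4, 0, 6, 7, 3, 2]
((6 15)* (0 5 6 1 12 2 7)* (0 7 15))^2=((0 5 6)(1 12 2 15))^2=(0 6 5)(1 2)(12 15)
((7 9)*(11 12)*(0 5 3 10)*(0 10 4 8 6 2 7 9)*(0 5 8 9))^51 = ((0 8 6 2 7 5 3 4 9)(11 12))^51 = (0 3 2)(4 7 8)(5 6 9)(11 12)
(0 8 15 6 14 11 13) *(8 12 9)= [12, 1, 2, 3, 4, 5, 14, 7, 15, 8, 10, 13, 9, 0, 11, 6]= (0 12 9 8 15 6 14 11 13)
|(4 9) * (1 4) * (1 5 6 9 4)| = 3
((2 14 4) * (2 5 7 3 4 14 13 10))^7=(14)(2 13 10)(3 7 5 4)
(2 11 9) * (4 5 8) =(2 11 9)(4 5 8) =[0, 1, 11, 3, 5, 8, 6, 7, 4, 2, 10, 9]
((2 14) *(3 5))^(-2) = (14)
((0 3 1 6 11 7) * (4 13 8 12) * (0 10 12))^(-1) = (0 8 13 4 12 10 7 11 6 1 3)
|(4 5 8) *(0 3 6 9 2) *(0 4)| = |(0 3 6 9 2 4 5 8)| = 8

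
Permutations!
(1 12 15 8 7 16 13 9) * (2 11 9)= (1 12 15 8 7 16 13 2 11 9)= [0, 12, 11, 3, 4, 5, 6, 16, 7, 1, 10, 9, 15, 2, 14, 8, 13]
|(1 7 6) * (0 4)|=|(0 4)(1 7 6)|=6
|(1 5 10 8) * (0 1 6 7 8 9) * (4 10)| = 6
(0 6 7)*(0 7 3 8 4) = [6, 1, 2, 8, 0, 5, 3, 7, 4] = (0 6 3 8 4)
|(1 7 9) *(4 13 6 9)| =|(1 7 4 13 6 9)| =6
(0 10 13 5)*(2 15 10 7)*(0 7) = (2 15 10 13 5 7) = [0, 1, 15, 3, 4, 7, 6, 2, 8, 9, 13, 11, 12, 5, 14, 10]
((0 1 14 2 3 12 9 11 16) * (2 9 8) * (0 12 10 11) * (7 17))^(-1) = ((0 1 14 9)(2 3 10 11 16 12 8)(7 17))^(-1) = (0 9 14 1)(2 8 12 16 11 10 3)(7 17)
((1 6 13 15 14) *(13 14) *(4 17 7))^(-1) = (1 14 6)(4 7 17)(13 15)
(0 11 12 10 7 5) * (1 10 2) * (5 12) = (0 11 5)(1 10 7 12 2) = [11, 10, 1, 3, 4, 0, 6, 12, 8, 9, 7, 5, 2]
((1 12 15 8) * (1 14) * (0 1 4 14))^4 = (0 8 15 12 1)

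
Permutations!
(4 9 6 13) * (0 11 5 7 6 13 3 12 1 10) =(0 11 5 7 6 3 12 1 10)(4 9 13) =[11, 10, 2, 12, 9, 7, 3, 6, 8, 13, 0, 5, 1, 4]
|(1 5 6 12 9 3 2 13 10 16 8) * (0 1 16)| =10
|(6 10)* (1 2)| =2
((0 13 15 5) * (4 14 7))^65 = (0 13 15 5)(4 7 14)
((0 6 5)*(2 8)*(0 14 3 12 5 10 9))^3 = (0 9 10 6)(2 8)(3 14 5 12)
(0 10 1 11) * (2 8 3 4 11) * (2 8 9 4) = [10, 8, 9, 2, 11, 5, 6, 7, 3, 4, 1, 0] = (0 10 1 8 3 2 9 4 11)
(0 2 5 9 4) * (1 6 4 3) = [2, 6, 5, 1, 0, 9, 4, 7, 8, 3] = (0 2 5 9 3 1 6 4)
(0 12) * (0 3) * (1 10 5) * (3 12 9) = (12)(0 9 3)(1 10 5) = [9, 10, 2, 0, 4, 1, 6, 7, 8, 3, 5, 11, 12]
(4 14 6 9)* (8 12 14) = (4 8 12 14 6 9) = [0, 1, 2, 3, 8, 5, 9, 7, 12, 4, 10, 11, 14, 13, 6]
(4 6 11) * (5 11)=(4 6 5 11)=[0, 1, 2, 3, 6, 11, 5, 7, 8, 9, 10, 4]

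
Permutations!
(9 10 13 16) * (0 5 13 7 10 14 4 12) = (0 5 13 16 9 14 4 12)(7 10) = [5, 1, 2, 3, 12, 13, 6, 10, 8, 14, 7, 11, 0, 16, 4, 15, 9]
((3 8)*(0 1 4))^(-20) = (8)(0 1 4)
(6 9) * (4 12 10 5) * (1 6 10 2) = (1 6 9 10 5 4 12 2) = [0, 6, 1, 3, 12, 4, 9, 7, 8, 10, 5, 11, 2]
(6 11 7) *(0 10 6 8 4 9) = (0 10 6 11 7 8 4 9) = [10, 1, 2, 3, 9, 5, 11, 8, 4, 0, 6, 7]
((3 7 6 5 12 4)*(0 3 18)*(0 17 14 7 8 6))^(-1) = ((0 3 8 6 5 12 4 18 17 14 7))^(-1) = (0 7 14 17 18 4 12 5 6 8 3)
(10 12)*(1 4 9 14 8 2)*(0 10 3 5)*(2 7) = (0 10 12 3 5)(1 4 9 14 8 7 2) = [10, 4, 1, 5, 9, 0, 6, 2, 7, 14, 12, 11, 3, 13, 8]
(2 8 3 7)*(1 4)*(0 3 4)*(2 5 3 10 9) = (0 10 9 2 8 4 1)(3 7 5) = [10, 0, 8, 7, 1, 3, 6, 5, 4, 2, 9]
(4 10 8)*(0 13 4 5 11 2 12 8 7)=[13, 1, 12, 3, 10, 11, 6, 0, 5, 9, 7, 2, 8, 4]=(0 13 4 10 7)(2 12 8 5 11)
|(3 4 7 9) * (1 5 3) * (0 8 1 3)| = 4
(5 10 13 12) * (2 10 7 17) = (2 10 13 12 5 7 17) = [0, 1, 10, 3, 4, 7, 6, 17, 8, 9, 13, 11, 5, 12, 14, 15, 16, 2]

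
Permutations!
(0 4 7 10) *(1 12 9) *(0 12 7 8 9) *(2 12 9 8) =(0 4 2 12)(1 7 10 9) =[4, 7, 12, 3, 2, 5, 6, 10, 8, 1, 9, 11, 0]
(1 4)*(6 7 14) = (1 4)(6 7 14) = [0, 4, 2, 3, 1, 5, 7, 14, 8, 9, 10, 11, 12, 13, 6]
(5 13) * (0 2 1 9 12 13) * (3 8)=(0 2 1 9 12 13 5)(3 8)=[2, 9, 1, 8, 4, 0, 6, 7, 3, 12, 10, 11, 13, 5]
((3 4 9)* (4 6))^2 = (3 4)(6 9)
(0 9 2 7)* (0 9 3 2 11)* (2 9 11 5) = (0 3 9 5 2 7 11) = [3, 1, 7, 9, 4, 2, 6, 11, 8, 5, 10, 0]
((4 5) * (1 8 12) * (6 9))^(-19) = ((1 8 12)(4 5)(6 9))^(-19) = (1 12 8)(4 5)(6 9)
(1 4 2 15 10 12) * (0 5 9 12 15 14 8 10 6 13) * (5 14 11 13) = (0 14 8 10 15 6 5 9 12 1 4 2 11 13) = [14, 4, 11, 3, 2, 9, 5, 7, 10, 12, 15, 13, 1, 0, 8, 6]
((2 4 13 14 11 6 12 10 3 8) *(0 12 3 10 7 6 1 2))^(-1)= ((0 12 7 6 3 8)(1 2 4 13 14 11))^(-1)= (0 8 3 6 7 12)(1 11 14 13 4 2)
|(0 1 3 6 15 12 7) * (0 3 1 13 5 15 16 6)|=14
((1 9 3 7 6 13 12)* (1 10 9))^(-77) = ((3 7 6 13 12 10 9))^(-77) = (13)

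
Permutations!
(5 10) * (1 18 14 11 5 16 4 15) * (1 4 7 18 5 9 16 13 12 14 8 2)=(1 5 10 13 12 14 11 9 16 7 18 8 2)(4 15)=[0, 5, 1, 3, 15, 10, 6, 18, 2, 16, 13, 9, 14, 12, 11, 4, 7, 17, 8]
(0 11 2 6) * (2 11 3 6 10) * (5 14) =(0 3 6)(2 10)(5 14) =[3, 1, 10, 6, 4, 14, 0, 7, 8, 9, 2, 11, 12, 13, 5]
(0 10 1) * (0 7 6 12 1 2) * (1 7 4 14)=(0 10 2)(1 4 14)(6 12 7)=[10, 4, 0, 3, 14, 5, 12, 6, 8, 9, 2, 11, 7, 13, 1]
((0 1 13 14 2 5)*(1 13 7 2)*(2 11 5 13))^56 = ((0 2 13 14 1 7 11 5))^56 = (14)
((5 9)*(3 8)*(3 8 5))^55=((3 5 9))^55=(3 5 9)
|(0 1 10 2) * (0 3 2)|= 6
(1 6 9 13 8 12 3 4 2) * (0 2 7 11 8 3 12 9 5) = (0 2 1 6 5)(3 4 7 11 8 9 13) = [2, 6, 1, 4, 7, 0, 5, 11, 9, 13, 10, 8, 12, 3]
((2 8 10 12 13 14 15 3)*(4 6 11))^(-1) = ((2 8 10 12 13 14 15 3)(4 6 11))^(-1) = (2 3 15 14 13 12 10 8)(4 11 6)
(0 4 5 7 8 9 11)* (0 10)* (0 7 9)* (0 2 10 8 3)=(0 4 5 9 11 8 2 10 7 3)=[4, 1, 10, 0, 5, 9, 6, 3, 2, 11, 7, 8]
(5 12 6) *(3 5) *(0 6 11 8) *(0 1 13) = [6, 13, 2, 5, 4, 12, 3, 7, 1, 9, 10, 8, 11, 0] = (0 6 3 5 12 11 8 1 13)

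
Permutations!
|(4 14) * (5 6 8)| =6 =|(4 14)(5 6 8)|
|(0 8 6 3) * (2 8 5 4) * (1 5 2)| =15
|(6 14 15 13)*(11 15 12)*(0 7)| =|(0 7)(6 14 12 11 15 13)| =6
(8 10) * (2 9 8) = (2 9 8 10) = [0, 1, 9, 3, 4, 5, 6, 7, 10, 8, 2]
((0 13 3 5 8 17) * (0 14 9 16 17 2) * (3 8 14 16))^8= ((0 13 8 2)(3 5 14 9)(16 17))^8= (17)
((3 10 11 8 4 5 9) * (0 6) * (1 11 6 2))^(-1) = ((0 2 1 11 8 4 5 9 3 10 6))^(-1) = (0 6 10 3 9 5 4 8 11 1 2)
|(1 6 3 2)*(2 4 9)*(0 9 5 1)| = |(0 9 2)(1 6 3 4 5)| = 15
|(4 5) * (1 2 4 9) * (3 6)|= 10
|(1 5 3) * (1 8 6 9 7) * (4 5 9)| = 15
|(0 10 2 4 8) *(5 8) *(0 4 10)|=|(2 10)(4 5 8)|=6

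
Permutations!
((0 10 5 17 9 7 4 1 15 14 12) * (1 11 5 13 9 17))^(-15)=(17)(0 15 11 9)(1 4 13 12)(5 7 10 14)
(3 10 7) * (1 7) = (1 7 3 10) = [0, 7, 2, 10, 4, 5, 6, 3, 8, 9, 1]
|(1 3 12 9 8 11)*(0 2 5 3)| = 9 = |(0 2 5 3 12 9 8 11 1)|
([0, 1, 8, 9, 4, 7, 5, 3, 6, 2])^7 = [0, 1, 2, 3, 4, 5, 6, 7, 8, 9]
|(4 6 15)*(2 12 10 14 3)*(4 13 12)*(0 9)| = 18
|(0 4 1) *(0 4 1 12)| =4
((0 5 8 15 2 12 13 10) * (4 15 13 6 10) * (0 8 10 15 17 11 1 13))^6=((0 5 10 8)(1 13 4 17 11)(2 12 6 15))^6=(0 10)(1 13 4 17 11)(2 6)(5 8)(12 15)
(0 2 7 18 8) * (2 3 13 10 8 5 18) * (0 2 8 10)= (0 3 13)(2 7 8)(5 18)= [3, 1, 7, 13, 4, 18, 6, 8, 2, 9, 10, 11, 12, 0, 14, 15, 16, 17, 5]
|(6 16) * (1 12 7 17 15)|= |(1 12 7 17 15)(6 16)|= 10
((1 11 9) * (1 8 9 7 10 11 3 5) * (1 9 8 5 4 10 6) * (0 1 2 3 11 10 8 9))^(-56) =(0 5 9 8 4 3 2 6 7 11 1)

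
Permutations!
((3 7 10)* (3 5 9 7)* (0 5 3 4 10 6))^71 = (0 5 9 7 6)(3 10 4)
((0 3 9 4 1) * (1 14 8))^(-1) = (0 1 8 14 4 9 3)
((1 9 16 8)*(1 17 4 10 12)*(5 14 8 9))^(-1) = (1 12 10 4 17 8 14 5)(9 16)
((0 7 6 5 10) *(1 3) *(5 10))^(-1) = ((0 7 6 10)(1 3))^(-1) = (0 10 6 7)(1 3)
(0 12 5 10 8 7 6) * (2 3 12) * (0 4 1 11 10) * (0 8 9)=(0 2 3 12 5 8 7 6 4 1 11 10 9)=[2, 11, 3, 12, 1, 8, 4, 6, 7, 0, 9, 10, 5]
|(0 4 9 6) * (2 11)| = |(0 4 9 6)(2 11)| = 4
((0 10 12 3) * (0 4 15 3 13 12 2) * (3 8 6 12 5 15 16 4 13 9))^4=((0 10 2)(3 13 5 15 8 6 12 9)(4 16))^4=(16)(0 10 2)(3 8)(5 12)(6 13)(9 15)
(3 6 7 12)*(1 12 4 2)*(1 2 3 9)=(1 12 9)(3 6 7 4)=[0, 12, 2, 6, 3, 5, 7, 4, 8, 1, 10, 11, 9]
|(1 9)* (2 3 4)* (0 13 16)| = |(0 13 16)(1 9)(2 3 4)| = 6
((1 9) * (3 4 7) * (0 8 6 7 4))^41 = ((0 8 6 7 3)(1 9))^41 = (0 8 6 7 3)(1 9)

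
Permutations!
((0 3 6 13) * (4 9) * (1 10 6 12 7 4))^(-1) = ((0 3 12 7 4 9 1 10 6 13))^(-1) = (0 13 6 10 1 9 4 7 12 3)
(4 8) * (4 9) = (4 8 9) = [0, 1, 2, 3, 8, 5, 6, 7, 9, 4]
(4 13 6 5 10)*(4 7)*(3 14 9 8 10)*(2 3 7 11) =[0, 1, 3, 14, 13, 7, 5, 4, 10, 8, 11, 2, 12, 6, 9] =(2 3 14 9 8 10 11)(4 13 6 5 7)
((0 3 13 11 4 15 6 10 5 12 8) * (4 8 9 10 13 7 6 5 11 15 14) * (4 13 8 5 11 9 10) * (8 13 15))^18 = (4 15 5 10)(9 14 11 12)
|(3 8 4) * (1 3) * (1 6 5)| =6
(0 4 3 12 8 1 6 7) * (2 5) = [4, 6, 5, 12, 3, 2, 7, 0, 1, 9, 10, 11, 8] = (0 4 3 12 8 1 6 7)(2 5)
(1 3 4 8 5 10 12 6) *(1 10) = (1 3 4 8 5)(6 10 12) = [0, 3, 2, 4, 8, 1, 10, 7, 5, 9, 12, 11, 6]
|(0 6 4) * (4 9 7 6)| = |(0 4)(6 9 7)| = 6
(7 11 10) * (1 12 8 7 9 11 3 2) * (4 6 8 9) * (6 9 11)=(1 12 11 10 4 9 6 8 7 3 2)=[0, 12, 1, 2, 9, 5, 8, 3, 7, 6, 4, 10, 11]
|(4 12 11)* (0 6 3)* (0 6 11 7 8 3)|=|(0 11 4 12 7 8 3 6)|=8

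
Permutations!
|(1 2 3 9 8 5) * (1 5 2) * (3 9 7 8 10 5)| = |(2 9 10 5 3 7 8)| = 7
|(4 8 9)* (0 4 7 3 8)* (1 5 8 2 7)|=12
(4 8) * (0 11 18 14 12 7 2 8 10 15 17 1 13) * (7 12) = (0 11 18 14 7 2 8 4 10 15 17 1 13) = [11, 13, 8, 3, 10, 5, 6, 2, 4, 9, 15, 18, 12, 0, 7, 17, 16, 1, 14]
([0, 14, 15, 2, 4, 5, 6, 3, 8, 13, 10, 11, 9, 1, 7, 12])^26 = (1 13 9 12 15 2 3 7 14)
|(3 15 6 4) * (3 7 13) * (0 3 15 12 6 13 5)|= 14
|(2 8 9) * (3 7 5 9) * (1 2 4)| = 8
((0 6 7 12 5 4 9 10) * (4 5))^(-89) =((0 6 7 12 4 9 10))^(-89) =(0 7 4 10 6 12 9)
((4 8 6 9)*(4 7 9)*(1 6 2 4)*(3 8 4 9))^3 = (1 6)(2 3 9 8 7)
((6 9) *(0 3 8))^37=(0 3 8)(6 9)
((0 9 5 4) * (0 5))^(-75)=(0 9)(4 5)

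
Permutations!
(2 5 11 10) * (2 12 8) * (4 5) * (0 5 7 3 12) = (0 5 11 10)(2 4 7 3 12 8) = [5, 1, 4, 12, 7, 11, 6, 3, 2, 9, 0, 10, 8]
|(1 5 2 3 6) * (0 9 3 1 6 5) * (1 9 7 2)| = 7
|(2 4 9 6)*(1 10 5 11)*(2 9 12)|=|(1 10 5 11)(2 4 12)(6 9)|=12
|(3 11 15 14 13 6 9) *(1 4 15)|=|(1 4 15 14 13 6 9 3 11)|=9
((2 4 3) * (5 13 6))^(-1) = ((2 4 3)(5 13 6))^(-1) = (2 3 4)(5 6 13)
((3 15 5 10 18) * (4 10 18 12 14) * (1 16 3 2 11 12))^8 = ((1 16 3 15 5 18 2 11 12 14 4 10))^8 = (1 12 5)(2 3 4)(10 11 15)(14 18 16)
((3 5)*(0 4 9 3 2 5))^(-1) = (0 3 9 4)(2 5)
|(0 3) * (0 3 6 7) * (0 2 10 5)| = 6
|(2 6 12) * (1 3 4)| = |(1 3 4)(2 6 12)| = 3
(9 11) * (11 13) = (9 13 11) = [0, 1, 2, 3, 4, 5, 6, 7, 8, 13, 10, 9, 12, 11]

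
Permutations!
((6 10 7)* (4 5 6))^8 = (4 10 5 7 6)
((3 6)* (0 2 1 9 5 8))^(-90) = (9)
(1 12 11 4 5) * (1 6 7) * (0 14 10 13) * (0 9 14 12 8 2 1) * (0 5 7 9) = (0 12 11 4 7 5 6 9 14 10 13)(1 8 2) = [12, 8, 1, 3, 7, 6, 9, 5, 2, 14, 13, 4, 11, 0, 10]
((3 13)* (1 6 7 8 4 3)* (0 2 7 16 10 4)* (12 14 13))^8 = ((0 2 7 8)(1 6 16 10 4 3 12 14 13))^8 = (1 13 14 12 3 4 10 16 6)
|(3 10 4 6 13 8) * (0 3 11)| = 8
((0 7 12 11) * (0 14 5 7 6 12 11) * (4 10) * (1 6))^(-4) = ((0 1 6 12)(4 10)(5 7 11 14))^(-4) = (14)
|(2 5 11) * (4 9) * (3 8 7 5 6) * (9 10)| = |(2 6 3 8 7 5 11)(4 10 9)| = 21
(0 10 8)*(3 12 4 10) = (0 3 12 4 10 8) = [3, 1, 2, 12, 10, 5, 6, 7, 0, 9, 8, 11, 4]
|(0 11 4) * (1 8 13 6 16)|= 15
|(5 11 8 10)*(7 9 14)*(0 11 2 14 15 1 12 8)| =10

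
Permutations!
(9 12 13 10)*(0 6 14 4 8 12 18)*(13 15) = (0 6 14 4 8 12 15 13 10 9 18) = [6, 1, 2, 3, 8, 5, 14, 7, 12, 18, 9, 11, 15, 10, 4, 13, 16, 17, 0]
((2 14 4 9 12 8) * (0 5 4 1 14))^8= ((0 5 4 9 12 8 2)(1 14))^8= (14)(0 5 4 9 12 8 2)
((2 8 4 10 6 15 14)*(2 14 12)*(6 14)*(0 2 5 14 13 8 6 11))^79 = ((0 2 6 15 12 5 14 11)(4 10 13 8))^79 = (0 11 14 5 12 15 6 2)(4 8 13 10)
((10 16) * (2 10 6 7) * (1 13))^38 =((1 13)(2 10 16 6 7))^38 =(2 6 10 7 16)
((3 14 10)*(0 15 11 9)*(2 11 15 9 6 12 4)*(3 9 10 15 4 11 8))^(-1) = ((0 10 9)(2 8 3 14 15 4)(6 12 11))^(-1) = (0 9 10)(2 4 15 14 3 8)(6 11 12)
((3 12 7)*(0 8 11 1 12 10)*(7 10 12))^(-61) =((0 8 11 1 7 3 12 10))^(-61) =(0 1 12 8 7 10 11 3)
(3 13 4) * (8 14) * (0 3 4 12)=(0 3 13 12)(8 14)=[3, 1, 2, 13, 4, 5, 6, 7, 14, 9, 10, 11, 0, 12, 8]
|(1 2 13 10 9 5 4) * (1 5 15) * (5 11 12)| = 12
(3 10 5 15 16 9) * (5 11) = (3 10 11 5 15 16 9) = [0, 1, 2, 10, 4, 15, 6, 7, 8, 3, 11, 5, 12, 13, 14, 16, 9]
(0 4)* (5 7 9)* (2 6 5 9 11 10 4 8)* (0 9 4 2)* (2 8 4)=[4, 1, 6, 3, 9, 7, 5, 11, 0, 2, 8, 10]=(0 4 9 2 6 5 7 11 10 8)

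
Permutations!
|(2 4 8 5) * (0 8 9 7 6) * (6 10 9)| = |(0 8 5 2 4 6)(7 10 9)| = 6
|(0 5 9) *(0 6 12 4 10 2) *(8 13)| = 8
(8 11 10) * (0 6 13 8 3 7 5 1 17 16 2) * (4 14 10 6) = [4, 17, 0, 7, 14, 1, 13, 5, 11, 9, 3, 6, 12, 8, 10, 15, 2, 16] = (0 4 14 10 3 7 5 1 17 16 2)(6 13 8 11)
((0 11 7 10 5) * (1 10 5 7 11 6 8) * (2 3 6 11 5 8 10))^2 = (0 5 11)(1 3 10 8 2 6 7)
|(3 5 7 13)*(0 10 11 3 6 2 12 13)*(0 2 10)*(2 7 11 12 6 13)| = |(13)(2 6 10 12)(3 5 11)| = 12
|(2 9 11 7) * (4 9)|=5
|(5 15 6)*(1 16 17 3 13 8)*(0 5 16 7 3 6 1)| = 24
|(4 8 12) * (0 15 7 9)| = |(0 15 7 9)(4 8 12)| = 12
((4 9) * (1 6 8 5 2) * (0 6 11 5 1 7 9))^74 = (0 11 9 8 2)(1 7 6 5 4)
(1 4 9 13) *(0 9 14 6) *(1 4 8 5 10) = (0 9 13 4 14 6)(1 8 5 10) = [9, 8, 2, 3, 14, 10, 0, 7, 5, 13, 1, 11, 12, 4, 6]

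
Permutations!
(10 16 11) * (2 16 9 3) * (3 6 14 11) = (2 16 3)(6 14 11 10 9) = [0, 1, 16, 2, 4, 5, 14, 7, 8, 6, 9, 10, 12, 13, 11, 15, 3]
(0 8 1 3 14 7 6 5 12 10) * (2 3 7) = (0 8 1 7 6 5 12 10)(2 3 14) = [8, 7, 3, 14, 4, 12, 5, 6, 1, 9, 0, 11, 10, 13, 2]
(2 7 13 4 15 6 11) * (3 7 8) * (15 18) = (2 8 3 7 13 4 18 15 6 11) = [0, 1, 8, 7, 18, 5, 11, 13, 3, 9, 10, 2, 12, 4, 14, 6, 16, 17, 15]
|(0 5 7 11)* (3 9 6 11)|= |(0 5 7 3 9 6 11)|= 7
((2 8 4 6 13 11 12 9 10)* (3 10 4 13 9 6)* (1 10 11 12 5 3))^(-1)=((1 10 2 8 13 12 6 9 4)(3 11 5))^(-1)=(1 4 9 6 12 13 8 2 10)(3 5 11)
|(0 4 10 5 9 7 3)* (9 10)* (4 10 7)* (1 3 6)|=14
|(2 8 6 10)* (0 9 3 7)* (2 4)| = 20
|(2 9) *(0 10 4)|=6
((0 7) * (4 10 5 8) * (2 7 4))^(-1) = ((0 4 10 5 8 2 7))^(-1) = (0 7 2 8 5 10 4)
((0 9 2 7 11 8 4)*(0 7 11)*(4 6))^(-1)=((0 9 2 11 8 6 4 7))^(-1)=(0 7 4 6 8 11 2 9)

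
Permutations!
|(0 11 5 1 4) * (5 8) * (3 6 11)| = |(0 3 6 11 8 5 1 4)| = 8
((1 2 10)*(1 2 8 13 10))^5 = (13)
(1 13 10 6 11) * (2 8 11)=(1 13 10 6 2 8 11)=[0, 13, 8, 3, 4, 5, 2, 7, 11, 9, 6, 1, 12, 10]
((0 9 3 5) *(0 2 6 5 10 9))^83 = (2 5 6)(3 9 10)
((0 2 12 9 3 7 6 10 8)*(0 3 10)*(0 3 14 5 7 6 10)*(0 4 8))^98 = ((0 2 12 9 4 8 14 5 7 10)(3 6))^98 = (0 7 14 4 12)(2 10 5 8 9)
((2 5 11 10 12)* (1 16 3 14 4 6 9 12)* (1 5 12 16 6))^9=((1 6 9 16 3 14 4)(2 12)(5 11 10))^9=(1 9 3 4 6 16 14)(2 12)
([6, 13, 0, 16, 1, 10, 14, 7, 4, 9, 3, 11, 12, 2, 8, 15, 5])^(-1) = (0 2 13 1 4 8 14 6)(3 10 5 16)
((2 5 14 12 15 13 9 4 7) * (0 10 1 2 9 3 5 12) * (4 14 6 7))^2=((0 10 1 2 12 15 13 3 5 6 7 9 14))^2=(0 1 12 13 5 7 14 10 2 15 3 6 9)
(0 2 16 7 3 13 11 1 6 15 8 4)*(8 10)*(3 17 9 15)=(0 2 16 7 17 9 15 10 8 4)(1 6 3 13 11)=[2, 6, 16, 13, 0, 5, 3, 17, 4, 15, 8, 1, 12, 11, 14, 10, 7, 9]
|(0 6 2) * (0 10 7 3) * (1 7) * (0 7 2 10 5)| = 6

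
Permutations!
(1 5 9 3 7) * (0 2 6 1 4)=[2, 5, 6, 7, 0, 9, 1, 4, 8, 3]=(0 2 6 1 5 9 3 7 4)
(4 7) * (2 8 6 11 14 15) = (2 8 6 11 14 15)(4 7) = [0, 1, 8, 3, 7, 5, 11, 4, 6, 9, 10, 14, 12, 13, 15, 2]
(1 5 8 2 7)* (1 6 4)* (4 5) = (1 4)(2 7 6 5 8) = [0, 4, 7, 3, 1, 8, 5, 6, 2]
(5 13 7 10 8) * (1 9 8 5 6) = (1 9 8 6)(5 13 7 10) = [0, 9, 2, 3, 4, 13, 1, 10, 6, 8, 5, 11, 12, 7]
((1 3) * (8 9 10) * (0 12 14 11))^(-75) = ((0 12 14 11)(1 3)(8 9 10))^(-75) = (0 12 14 11)(1 3)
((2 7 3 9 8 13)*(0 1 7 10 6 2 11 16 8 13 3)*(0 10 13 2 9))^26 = (0 7 6 2 11 8)(1 10 9 13 16 3)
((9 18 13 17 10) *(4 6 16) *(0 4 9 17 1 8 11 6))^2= ((0 4)(1 8 11 6 16 9 18 13)(10 17))^2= (1 11 16 18)(6 9 13 8)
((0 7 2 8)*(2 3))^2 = (0 3 8 7 2)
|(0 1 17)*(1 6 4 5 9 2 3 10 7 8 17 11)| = 22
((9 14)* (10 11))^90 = (14)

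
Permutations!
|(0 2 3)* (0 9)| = 4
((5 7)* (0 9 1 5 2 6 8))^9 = (0 9 1 5 7 2 6 8)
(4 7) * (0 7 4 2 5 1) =[7, 0, 5, 3, 4, 1, 6, 2] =(0 7 2 5 1)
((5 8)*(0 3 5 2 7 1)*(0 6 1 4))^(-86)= (0 7 8 3 4 2 5)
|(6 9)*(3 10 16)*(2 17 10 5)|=6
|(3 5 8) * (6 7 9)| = |(3 5 8)(6 7 9)| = 3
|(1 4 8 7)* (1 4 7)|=4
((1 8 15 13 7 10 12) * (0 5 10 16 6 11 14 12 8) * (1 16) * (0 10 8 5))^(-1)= (1 7 13 15 8 5 10)(6 16 12 14 11)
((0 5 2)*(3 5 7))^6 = ((0 7 3 5 2))^6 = (0 7 3 5 2)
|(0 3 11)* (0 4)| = 4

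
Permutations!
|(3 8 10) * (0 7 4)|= 3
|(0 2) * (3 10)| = 2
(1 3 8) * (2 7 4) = (1 3 8)(2 7 4) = [0, 3, 7, 8, 2, 5, 6, 4, 1]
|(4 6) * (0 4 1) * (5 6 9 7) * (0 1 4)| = |(4 9 7 5 6)| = 5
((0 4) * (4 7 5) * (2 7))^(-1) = (0 4 5 7 2)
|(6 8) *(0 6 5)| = 4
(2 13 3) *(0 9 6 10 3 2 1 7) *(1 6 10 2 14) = (0 9 10 3 6 2 13 14 1 7) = [9, 7, 13, 6, 4, 5, 2, 0, 8, 10, 3, 11, 12, 14, 1]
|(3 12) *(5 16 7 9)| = 4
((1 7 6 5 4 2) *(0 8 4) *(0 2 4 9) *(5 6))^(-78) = (9)(1 5)(2 7)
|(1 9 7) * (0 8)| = 6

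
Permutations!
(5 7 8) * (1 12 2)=(1 12 2)(5 7 8)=[0, 12, 1, 3, 4, 7, 6, 8, 5, 9, 10, 11, 2]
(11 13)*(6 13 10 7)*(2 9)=(2 9)(6 13 11 10 7)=[0, 1, 9, 3, 4, 5, 13, 6, 8, 2, 7, 10, 12, 11]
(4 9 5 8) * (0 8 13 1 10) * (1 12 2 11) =(0 8 4 9 5 13 12 2 11 1 10) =[8, 10, 11, 3, 9, 13, 6, 7, 4, 5, 0, 1, 2, 12]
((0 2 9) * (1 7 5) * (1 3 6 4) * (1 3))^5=(0 9 2)(1 5 7)(3 4 6)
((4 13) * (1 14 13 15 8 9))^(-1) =(1 9 8 15 4 13 14)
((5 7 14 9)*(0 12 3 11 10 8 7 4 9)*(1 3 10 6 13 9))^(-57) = ((0 12 10 8 7 14)(1 3 11 6 13 9 5 4))^(-57) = (0 8)(1 4 5 9 13 6 11 3)(7 12)(10 14)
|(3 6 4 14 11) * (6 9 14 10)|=|(3 9 14 11)(4 10 6)|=12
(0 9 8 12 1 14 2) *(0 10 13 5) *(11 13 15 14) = (0 9 8 12 1 11 13 5)(2 10 15 14) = [9, 11, 10, 3, 4, 0, 6, 7, 12, 8, 15, 13, 1, 5, 2, 14]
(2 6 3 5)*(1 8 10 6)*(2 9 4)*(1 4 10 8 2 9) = (1 2 4 9 10 6 3 5) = [0, 2, 4, 5, 9, 1, 3, 7, 8, 10, 6]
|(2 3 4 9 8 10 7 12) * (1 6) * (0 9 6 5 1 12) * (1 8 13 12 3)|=|(0 9 13 12 2 1 5 8 10 7)(3 4 6)|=30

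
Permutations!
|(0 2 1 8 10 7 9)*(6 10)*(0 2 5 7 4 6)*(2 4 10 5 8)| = |(10)(0 8)(1 2)(4 6 5 7 9)| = 10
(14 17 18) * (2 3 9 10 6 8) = [0, 1, 3, 9, 4, 5, 8, 7, 2, 10, 6, 11, 12, 13, 17, 15, 16, 18, 14] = (2 3 9 10 6 8)(14 17 18)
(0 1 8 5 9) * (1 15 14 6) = (0 15 14 6 1 8 5 9) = [15, 8, 2, 3, 4, 9, 1, 7, 5, 0, 10, 11, 12, 13, 6, 14]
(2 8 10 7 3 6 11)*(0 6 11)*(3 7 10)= (0 6)(2 8 3 11)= [6, 1, 8, 11, 4, 5, 0, 7, 3, 9, 10, 2]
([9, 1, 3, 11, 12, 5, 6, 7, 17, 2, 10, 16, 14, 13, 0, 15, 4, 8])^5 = (0 16 9 4 2 12 3 14 11)(8 17)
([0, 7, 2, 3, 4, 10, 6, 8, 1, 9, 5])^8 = [0, 8, 2, 3, 4, 5, 6, 1, 7, 9, 10]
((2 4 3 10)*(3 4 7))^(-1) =(2 10 3 7)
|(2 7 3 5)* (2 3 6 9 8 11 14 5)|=9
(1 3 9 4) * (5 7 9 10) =(1 3 10 5 7 9 4) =[0, 3, 2, 10, 1, 7, 6, 9, 8, 4, 5]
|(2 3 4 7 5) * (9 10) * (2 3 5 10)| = |(2 5 3 4 7 10 9)| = 7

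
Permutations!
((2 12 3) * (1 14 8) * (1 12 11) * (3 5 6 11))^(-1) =((1 14 8 12 5 6 11)(2 3))^(-1) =(1 11 6 5 12 8 14)(2 3)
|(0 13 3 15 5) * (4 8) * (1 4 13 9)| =|(0 9 1 4 8 13 3 15 5)| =9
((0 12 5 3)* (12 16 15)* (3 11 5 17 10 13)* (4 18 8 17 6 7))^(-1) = ((0 16 15 12 6 7 4 18 8 17 10 13 3)(5 11))^(-1) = (0 3 13 10 17 8 18 4 7 6 12 15 16)(5 11)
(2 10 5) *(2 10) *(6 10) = (5 6 10) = [0, 1, 2, 3, 4, 6, 10, 7, 8, 9, 5]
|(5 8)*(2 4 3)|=|(2 4 3)(5 8)|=6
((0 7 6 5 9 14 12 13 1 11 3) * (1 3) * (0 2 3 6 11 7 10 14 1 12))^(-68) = (0 10 14)(1 13)(5 11)(6 7)(9 12)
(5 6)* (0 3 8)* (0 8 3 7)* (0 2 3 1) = [7, 0, 3, 1, 4, 6, 5, 2, 8] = (8)(0 7 2 3 1)(5 6)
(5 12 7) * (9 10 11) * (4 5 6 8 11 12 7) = (4 5 7 6 8 11 9 10 12) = [0, 1, 2, 3, 5, 7, 8, 6, 11, 10, 12, 9, 4]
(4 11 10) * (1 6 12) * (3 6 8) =(1 8 3 6 12)(4 11 10) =[0, 8, 2, 6, 11, 5, 12, 7, 3, 9, 4, 10, 1]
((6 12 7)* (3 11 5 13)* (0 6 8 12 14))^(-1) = (0 14 6)(3 13 5 11)(7 12 8)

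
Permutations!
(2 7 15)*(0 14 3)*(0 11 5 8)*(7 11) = [14, 1, 11, 7, 4, 8, 6, 15, 0, 9, 10, 5, 12, 13, 3, 2] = (0 14 3 7 15 2 11 5 8)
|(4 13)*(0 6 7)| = 6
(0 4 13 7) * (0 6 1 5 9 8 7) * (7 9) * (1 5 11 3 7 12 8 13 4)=(0 1 11 3 7 6 5 12 8 9 13)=[1, 11, 2, 7, 4, 12, 5, 6, 9, 13, 10, 3, 8, 0]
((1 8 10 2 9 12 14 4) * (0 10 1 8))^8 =(0 1 8 4 14 12 9 2 10)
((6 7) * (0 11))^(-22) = (11)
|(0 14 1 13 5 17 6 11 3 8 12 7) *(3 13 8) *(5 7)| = 11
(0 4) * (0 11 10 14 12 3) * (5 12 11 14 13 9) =[4, 1, 2, 0, 14, 12, 6, 7, 8, 5, 13, 10, 3, 9, 11] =(0 4 14 11 10 13 9 5 12 3)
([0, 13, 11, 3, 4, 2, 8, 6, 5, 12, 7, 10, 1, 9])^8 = (13)(2 11 10 7 6 8 5)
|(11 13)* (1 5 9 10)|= |(1 5 9 10)(11 13)|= 4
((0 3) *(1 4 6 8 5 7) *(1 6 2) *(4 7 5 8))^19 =(8)(0 3)(1 2 4 6 7)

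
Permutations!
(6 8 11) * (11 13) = (6 8 13 11) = [0, 1, 2, 3, 4, 5, 8, 7, 13, 9, 10, 6, 12, 11]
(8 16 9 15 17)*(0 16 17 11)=[16, 1, 2, 3, 4, 5, 6, 7, 17, 15, 10, 0, 12, 13, 14, 11, 9, 8]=(0 16 9 15 11)(8 17)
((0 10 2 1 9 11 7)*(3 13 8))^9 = (13)(0 2 9 7 10 1 11)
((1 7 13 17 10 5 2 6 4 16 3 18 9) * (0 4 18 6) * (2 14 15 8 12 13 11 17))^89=(0 14 1 4 15 7 16 8 11 3 12 17 6 13 10 18 2 5 9)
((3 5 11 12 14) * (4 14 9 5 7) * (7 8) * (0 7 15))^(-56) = (15)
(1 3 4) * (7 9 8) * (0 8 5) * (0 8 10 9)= (0 10 9 5 8 7)(1 3 4)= [10, 3, 2, 4, 1, 8, 6, 0, 7, 5, 9]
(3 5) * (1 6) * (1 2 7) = (1 6 2 7)(3 5) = [0, 6, 7, 5, 4, 3, 2, 1]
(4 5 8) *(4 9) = (4 5 8 9) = [0, 1, 2, 3, 5, 8, 6, 7, 9, 4]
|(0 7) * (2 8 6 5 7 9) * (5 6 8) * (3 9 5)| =|(0 5 7)(2 3 9)| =3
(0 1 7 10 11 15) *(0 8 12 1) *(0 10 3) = (0 10 11 15 8 12 1 7 3) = [10, 7, 2, 0, 4, 5, 6, 3, 12, 9, 11, 15, 1, 13, 14, 8]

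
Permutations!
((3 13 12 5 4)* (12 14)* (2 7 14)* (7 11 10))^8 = (2 3 5 14 10)(4 12 7 11 13)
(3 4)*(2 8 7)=(2 8 7)(3 4)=[0, 1, 8, 4, 3, 5, 6, 2, 7]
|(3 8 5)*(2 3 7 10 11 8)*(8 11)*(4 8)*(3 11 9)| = 20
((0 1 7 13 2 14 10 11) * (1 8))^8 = ((0 8 1 7 13 2 14 10 11))^8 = (0 11 10 14 2 13 7 1 8)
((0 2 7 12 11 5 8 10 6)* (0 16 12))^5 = ((0 2 7)(5 8 10 6 16 12 11))^5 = (0 7 2)(5 12 6 8 11 16 10)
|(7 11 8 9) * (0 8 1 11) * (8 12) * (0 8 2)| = 6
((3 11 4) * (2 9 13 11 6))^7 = ((2 9 13 11 4 3 6))^7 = (13)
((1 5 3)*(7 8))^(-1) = ((1 5 3)(7 8))^(-1) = (1 3 5)(7 8)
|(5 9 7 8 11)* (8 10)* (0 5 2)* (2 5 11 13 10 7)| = 15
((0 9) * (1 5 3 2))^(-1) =((0 9)(1 5 3 2))^(-1) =(0 9)(1 2 3 5)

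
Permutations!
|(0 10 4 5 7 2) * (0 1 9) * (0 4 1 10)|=7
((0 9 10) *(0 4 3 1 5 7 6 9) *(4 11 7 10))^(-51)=(1 11 9)(3 10 6)(4 5 7)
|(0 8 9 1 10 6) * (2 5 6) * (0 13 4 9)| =8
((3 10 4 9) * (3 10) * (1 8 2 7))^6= (10)(1 2)(7 8)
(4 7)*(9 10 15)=(4 7)(9 10 15)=[0, 1, 2, 3, 7, 5, 6, 4, 8, 10, 15, 11, 12, 13, 14, 9]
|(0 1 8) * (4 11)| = 6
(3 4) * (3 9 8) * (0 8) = (0 8 3 4 9) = [8, 1, 2, 4, 9, 5, 6, 7, 3, 0]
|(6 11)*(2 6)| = 3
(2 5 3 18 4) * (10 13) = (2 5 3 18 4)(10 13) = [0, 1, 5, 18, 2, 3, 6, 7, 8, 9, 13, 11, 12, 10, 14, 15, 16, 17, 4]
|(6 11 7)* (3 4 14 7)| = 6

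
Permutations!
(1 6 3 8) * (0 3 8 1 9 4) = (0 3 1 6 8 9 4) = [3, 6, 2, 1, 0, 5, 8, 7, 9, 4]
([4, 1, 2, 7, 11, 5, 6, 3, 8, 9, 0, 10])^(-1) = [10, 1, 2, 7, 0, 5, 6, 3, 8, 9, 11, 4]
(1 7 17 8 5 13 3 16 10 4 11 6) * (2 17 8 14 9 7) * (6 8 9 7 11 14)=[0, 2, 17, 16, 14, 13, 1, 9, 5, 11, 4, 8, 12, 3, 7, 15, 10, 6]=(1 2 17 6)(3 16 10 4 14 7 9 11 8 5 13)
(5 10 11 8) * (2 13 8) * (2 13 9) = [0, 1, 9, 3, 4, 10, 6, 7, 5, 2, 11, 13, 12, 8] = (2 9)(5 10 11 13 8)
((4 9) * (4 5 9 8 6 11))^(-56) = (11)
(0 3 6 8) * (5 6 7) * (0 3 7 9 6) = [7, 1, 2, 9, 4, 0, 8, 5, 3, 6] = (0 7 5)(3 9 6 8)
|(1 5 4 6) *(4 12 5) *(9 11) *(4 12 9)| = 7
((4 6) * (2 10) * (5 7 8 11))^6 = (5 8)(7 11)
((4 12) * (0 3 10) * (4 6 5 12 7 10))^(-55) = (5 6 12)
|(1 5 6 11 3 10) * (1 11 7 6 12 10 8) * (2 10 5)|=6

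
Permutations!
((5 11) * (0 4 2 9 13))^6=(0 4 2 9 13)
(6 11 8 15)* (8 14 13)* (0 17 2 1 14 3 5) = (0 17 2 1 14 13 8 15 6 11 3 5) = [17, 14, 1, 5, 4, 0, 11, 7, 15, 9, 10, 3, 12, 8, 13, 6, 16, 2]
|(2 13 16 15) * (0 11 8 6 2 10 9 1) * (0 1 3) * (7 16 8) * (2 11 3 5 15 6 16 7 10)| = |(0 3)(2 13 8 16 6 11 10 9 5 15)| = 10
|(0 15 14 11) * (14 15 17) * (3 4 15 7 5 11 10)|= |(0 17 14 10 3 4 15 7 5 11)|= 10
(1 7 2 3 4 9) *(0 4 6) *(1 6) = (0 4 9 6)(1 7 2 3) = [4, 7, 3, 1, 9, 5, 0, 2, 8, 6]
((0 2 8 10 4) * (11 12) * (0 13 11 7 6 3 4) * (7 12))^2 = (0 8)(2 10)(3 13 7)(4 11 6)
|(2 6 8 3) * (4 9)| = |(2 6 8 3)(4 9)| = 4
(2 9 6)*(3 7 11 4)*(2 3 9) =[0, 1, 2, 7, 9, 5, 3, 11, 8, 6, 10, 4] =(3 7 11 4 9 6)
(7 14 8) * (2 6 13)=(2 6 13)(7 14 8)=[0, 1, 6, 3, 4, 5, 13, 14, 7, 9, 10, 11, 12, 2, 8]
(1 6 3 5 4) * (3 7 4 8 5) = [0, 6, 2, 3, 1, 8, 7, 4, 5] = (1 6 7 4)(5 8)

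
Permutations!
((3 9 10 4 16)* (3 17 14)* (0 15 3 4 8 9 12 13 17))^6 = ((0 15 3 12 13 17 14 4 16)(8 9 10))^6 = (0 14 12)(3 16 17)(4 13 15)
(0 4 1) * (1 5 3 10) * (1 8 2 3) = (0 4 5 1)(2 3 10 8) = [4, 0, 3, 10, 5, 1, 6, 7, 2, 9, 8]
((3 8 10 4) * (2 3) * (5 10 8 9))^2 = (2 9 10)(3 5 4) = ((2 3 9 5 10 4))^2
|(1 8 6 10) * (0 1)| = |(0 1 8 6 10)| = 5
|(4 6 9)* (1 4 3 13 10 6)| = 10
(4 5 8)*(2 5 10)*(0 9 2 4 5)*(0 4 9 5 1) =[5, 0, 4, 3, 10, 8, 6, 7, 1, 2, 9] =(0 5 8 1)(2 4 10 9)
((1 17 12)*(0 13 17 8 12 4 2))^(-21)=(0 2 4 17 13)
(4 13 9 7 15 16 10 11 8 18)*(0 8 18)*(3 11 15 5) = (0 8)(3 11 18 4 13 9 7 5)(10 15 16) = [8, 1, 2, 11, 13, 3, 6, 5, 0, 7, 15, 18, 12, 9, 14, 16, 10, 17, 4]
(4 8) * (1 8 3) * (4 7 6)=[0, 8, 2, 1, 3, 5, 4, 6, 7]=(1 8 7 6 4 3)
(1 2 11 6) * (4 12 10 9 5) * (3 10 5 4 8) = [0, 2, 11, 10, 12, 8, 1, 7, 3, 4, 9, 6, 5] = (1 2 11 6)(3 10 9 4 12 5 8)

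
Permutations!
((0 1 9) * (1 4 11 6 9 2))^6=(0 4 11 6 9)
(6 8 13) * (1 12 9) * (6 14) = [0, 12, 2, 3, 4, 5, 8, 7, 13, 1, 10, 11, 9, 14, 6] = (1 12 9)(6 8 13 14)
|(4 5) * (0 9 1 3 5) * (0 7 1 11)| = |(0 9 11)(1 3 5 4 7)| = 15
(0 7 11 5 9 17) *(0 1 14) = (0 7 11 5 9 17 1 14) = [7, 14, 2, 3, 4, 9, 6, 11, 8, 17, 10, 5, 12, 13, 0, 15, 16, 1]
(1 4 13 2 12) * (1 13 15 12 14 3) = (1 4 15 12 13 2 14 3) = [0, 4, 14, 1, 15, 5, 6, 7, 8, 9, 10, 11, 13, 2, 3, 12]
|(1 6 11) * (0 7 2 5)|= 12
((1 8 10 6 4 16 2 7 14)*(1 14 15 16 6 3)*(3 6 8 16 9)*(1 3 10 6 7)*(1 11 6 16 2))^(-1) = ((1 2 11 6 4 8 16)(7 15 9 10))^(-1) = (1 16 8 4 6 11 2)(7 10 9 15)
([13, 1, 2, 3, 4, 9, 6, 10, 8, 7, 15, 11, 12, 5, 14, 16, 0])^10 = (0 5 7 15)(9 10 16 13)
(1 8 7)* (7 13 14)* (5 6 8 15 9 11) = [0, 15, 2, 3, 4, 6, 8, 1, 13, 11, 10, 5, 12, 14, 7, 9] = (1 15 9 11 5 6 8 13 14 7)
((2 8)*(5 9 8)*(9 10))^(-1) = (2 8 9 10 5)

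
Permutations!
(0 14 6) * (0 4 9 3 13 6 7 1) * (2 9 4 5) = (0 14 7 1)(2 9 3 13 6 5) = [14, 0, 9, 13, 4, 2, 5, 1, 8, 3, 10, 11, 12, 6, 7]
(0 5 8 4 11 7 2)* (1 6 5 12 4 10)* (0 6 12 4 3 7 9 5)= (0 4 11 9 5 8 10 1 12 3 7 2 6)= [4, 12, 6, 7, 11, 8, 0, 2, 10, 5, 1, 9, 3]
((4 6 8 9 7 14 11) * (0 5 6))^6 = (0 14 8)(4 7 6)(5 11 9)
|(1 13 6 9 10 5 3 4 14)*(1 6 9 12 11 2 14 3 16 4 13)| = 35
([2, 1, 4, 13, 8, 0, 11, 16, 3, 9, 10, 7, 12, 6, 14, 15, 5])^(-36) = [7, 1, 16, 2, 5, 11, 8, 13, 0, 9, 10, 3, 12, 4, 14, 15, 6]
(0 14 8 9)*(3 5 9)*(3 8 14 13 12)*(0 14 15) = (0 13 12 3 5 9 14 15) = [13, 1, 2, 5, 4, 9, 6, 7, 8, 14, 10, 11, 3, 12, 15, 0]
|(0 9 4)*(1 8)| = |(0 9 4)(1 8)| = 6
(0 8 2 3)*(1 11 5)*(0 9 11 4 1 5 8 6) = (0 6)(1 4)(2 3 9 11 8) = [6, 4, 3, 9, 1, 5, 0, 7, 2, 11, 10, 8]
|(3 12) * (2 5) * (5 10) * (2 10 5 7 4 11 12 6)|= |(2 5 10 7 4 11 12 3 6)|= 9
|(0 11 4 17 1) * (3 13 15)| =|(0 11 4 17 1)(3 13 15)| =15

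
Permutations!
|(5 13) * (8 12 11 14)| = |(5 13)(8 12 11 14)| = 4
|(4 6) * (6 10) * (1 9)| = 6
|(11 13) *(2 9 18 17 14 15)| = |(2 9 18 17 14 15)(11 13)| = 6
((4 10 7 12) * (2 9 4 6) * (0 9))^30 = ((0 9 4 10 7 12 6 2))^30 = (0 6 7 4)(2 12 10 9)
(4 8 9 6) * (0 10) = (0 10)(4 8 9 6) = [10, 1, 2, 3, 8, 5, 4, 7, 9, 6, 0]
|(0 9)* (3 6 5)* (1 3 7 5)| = 6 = |(0 9)(1 3 6)(5 7)|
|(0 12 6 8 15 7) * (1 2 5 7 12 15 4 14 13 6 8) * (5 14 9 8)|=15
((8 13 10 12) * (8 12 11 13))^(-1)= ((10 11 13))^(-1)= (10 13 11)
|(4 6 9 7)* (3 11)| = 4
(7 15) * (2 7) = [0, 1, 7, 3, 4, 5, 6, 15, 8, 9, 10, 11, 12, 13, 14, 2] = (2 7 15)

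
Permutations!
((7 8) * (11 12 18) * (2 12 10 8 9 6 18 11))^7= ((2 12 11 10 8 7 9 6 18))^7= (2 6 7 10 12 18 9 8 11)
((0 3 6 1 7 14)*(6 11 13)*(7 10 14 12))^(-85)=((0 3 11 13 6 1 10 14)(7 12))^(-85)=(0 13 10 3 6 14 11 1)(7 12)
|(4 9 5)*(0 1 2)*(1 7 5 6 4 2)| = 12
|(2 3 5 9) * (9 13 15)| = |(2 3 5 13 15 9)| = 6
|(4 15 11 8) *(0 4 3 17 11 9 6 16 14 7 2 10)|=|(0 4 15 9 6 16 14 7 2 10)(3 17 11 8)|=20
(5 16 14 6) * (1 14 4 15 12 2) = (1 14 6 5 16 4 15 12 2) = [0, 14, 1, 3, 15, 16, 5, 7, 8, 9, 10, 11, 2, 13, 6, 12, 4]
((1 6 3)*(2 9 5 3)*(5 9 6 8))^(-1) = (9)(1 3 5 8)(2 6)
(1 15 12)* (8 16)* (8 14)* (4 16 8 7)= (1 15 12)(4 16 14 7)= [0, 15, 2, 3, 16, 5, 6, 4, 8, 9, 10, 11, 1, 13, 7, 12, 14]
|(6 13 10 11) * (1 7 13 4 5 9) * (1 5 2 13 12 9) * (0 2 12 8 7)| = |(0 2 13 10 11 6 4 12 9 5 1)(7 8)| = 22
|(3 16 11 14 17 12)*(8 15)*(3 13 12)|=10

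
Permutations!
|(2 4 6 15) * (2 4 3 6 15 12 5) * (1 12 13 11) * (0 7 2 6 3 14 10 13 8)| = 12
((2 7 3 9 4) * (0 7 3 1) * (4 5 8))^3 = (2 5)(3 8)(4 9)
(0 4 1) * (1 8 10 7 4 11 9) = (0 11 9 1)(4 8 10 7) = [11, 0, 2, 3, 8, 5, 6, 4, 10, 1, 7, 9]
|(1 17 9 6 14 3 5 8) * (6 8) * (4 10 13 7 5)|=|(1 17 9 8)(3 4 10 13 7 5 6 14)|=8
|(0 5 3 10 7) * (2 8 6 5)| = 8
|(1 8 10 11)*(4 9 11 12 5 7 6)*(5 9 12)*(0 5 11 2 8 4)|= 8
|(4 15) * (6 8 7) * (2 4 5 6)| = |(2 4 15 5 6 8 7)| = 7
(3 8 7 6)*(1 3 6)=[0, 3, 2, 8, 4, 5, 6, 1, 7]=(1 3 8 7)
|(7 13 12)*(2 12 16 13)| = 6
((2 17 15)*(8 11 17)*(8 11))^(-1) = ((2 11 17 15))^(-1) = (2 15 17 11)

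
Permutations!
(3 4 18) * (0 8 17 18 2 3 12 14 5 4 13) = (0 8 17 18 12 14 5 4 2 3 13) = [8, 1, 3, 13, 2, 4, 6, 7, 17, 9, 10, 11, 14, 0, 5, 15, 16, 18, 12]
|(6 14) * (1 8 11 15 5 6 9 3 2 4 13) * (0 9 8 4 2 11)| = 9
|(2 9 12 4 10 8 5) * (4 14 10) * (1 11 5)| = 9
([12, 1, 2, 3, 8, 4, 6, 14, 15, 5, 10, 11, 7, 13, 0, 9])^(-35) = [12, 1, 2, 3, 4, 5, 6, 14, 8, 9, 10, 11, 7, 13, 0, 15]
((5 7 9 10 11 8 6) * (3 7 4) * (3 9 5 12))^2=((3 7 5 4 9 10 11 8 6 12))^2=(3 5 9 11 6)(4 10 8 12 7)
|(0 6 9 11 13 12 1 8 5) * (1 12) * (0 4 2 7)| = |(0 6 9 11 13 1 8 5 4 2 7)| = 11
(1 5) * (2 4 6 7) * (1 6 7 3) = [0, 5, 4, 1, 7, 6, 3, 2] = (1 5 6 3)(2 4 7)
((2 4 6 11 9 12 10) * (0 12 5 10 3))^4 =(0 12 3)(2 9 4 5 6 10 11)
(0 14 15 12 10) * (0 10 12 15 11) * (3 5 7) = (15)(0 14 11)(3 5 7) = [14, 1, 2, 5, 4, 7, 6, 3, 8, 9, 10, 0, 12, 13, 11, 15]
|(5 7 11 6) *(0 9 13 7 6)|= 10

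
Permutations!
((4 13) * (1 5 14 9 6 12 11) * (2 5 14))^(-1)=((1 14 9 6 12 11)(2 5)(4 13))^(-1)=(1 11 12 6 9 14)(2 5)(4 13)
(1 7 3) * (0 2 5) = (0 2 5)(1 7 3) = [2, 7, 5, 1, 4, 0, 6, 3]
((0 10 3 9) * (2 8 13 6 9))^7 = ((0 10 3 2 8 13 6 9))^7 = (0 9 6 13 8 2 3 10)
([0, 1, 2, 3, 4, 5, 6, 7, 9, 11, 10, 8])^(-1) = [0, 1, 2, 3, 4, 5, 6, 7, 11, 8, 10, 9]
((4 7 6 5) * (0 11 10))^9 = ((0 11 10)(4 7 6 5))^9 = (11)(4 7 6 5)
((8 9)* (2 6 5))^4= (9)(2 6 5)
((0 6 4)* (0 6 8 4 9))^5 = ((0 8 4 6 9))^5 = (9)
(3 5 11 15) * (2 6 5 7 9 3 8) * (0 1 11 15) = (0 1 11)(2 6 5 15 8)(3 7 9) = [1, 11, 6, 7, 4, 15, 5, 9, 2, 3, 10, 0, 12, 13, 14, 8]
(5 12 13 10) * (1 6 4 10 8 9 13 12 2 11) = (1 6 4 10 5 2 11)(8 9 13) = [0, 6, 11, 3, 10, 2, 4, 7, 9, 13, 5, 1, 12, 8]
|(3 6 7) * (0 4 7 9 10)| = 7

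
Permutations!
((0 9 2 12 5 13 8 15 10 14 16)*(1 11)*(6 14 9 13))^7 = (0 12 8 6 10 16 2 13 5 15 14 9)(1 11) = ((0 13 8 15 10 9 2 12 5 6 14 16)(1 11))^7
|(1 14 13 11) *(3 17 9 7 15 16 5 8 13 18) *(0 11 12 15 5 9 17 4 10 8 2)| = |(0 11 1 14 18 3 4 10 8 13 12 15 16 9 7 5 2)| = 17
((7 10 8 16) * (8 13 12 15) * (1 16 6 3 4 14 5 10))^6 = ((1 16 7)(3 4 14 5 10 13 12 15 8 6))^6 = (16)(3 12 14 8 10)(4 15 5 6 13)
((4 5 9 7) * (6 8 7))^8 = (4 9 8)(5 6 7)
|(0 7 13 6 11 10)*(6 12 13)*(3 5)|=10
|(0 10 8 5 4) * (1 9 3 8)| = |(0 10 1 9 3 8 5 4)| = 8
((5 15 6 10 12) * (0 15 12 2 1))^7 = (0 15 6 10 2 1)(5 12)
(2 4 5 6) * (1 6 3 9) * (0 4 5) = [4, 6, 5, 9, 0, 3, 2, 7, 8, 1] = (0 4)(1 6 2 5 3 9)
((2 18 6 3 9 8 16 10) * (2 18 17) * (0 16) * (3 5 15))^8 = ((0 16 10 18 6 5 15 3 9 8)(2 17))^8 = (0 9 15 6 10)(3 5 18 16 8)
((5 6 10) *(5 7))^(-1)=((5 6 10 7))^(-1)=(5 7 10 6)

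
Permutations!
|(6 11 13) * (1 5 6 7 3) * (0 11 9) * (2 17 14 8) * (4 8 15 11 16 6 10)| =52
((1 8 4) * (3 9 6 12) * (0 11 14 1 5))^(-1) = (0 5 4 8 1 14 11)(3 12 6 9)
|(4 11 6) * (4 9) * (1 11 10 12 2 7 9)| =6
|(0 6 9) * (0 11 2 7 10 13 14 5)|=10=|(0 6 9 11 2 7 10 13 14 5)|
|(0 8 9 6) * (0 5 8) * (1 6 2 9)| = |(1 6 5 8)(2 9)| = 4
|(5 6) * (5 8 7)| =|(5 6 8 7)| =4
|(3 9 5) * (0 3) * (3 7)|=|(0 7 3 9 5)|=5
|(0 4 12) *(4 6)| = |(0 6 4 12)| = 4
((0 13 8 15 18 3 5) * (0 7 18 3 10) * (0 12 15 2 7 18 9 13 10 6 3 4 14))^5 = (0 14 4 15 12 10)(3 5 18 6)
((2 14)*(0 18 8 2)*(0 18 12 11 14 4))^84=(0 18)(2 11)(4 14)(8 12)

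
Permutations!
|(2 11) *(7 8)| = |(2 11)(7 8)| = 2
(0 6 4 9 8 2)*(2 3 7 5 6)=(0 2)(3 7 5 6 4 9 8)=[2, 1, 0, 7, 9, 6, 4, 5, 3, 8]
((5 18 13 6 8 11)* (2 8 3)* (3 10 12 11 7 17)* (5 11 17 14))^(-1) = ((2 8 7 14 5 18 13 6 10 12 17 3))^(-1) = (2 3 17 12 10 6 13 18 5 14 7 8)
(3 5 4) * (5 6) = (3 6 5 4) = [0, 1, 2, 6, 3, 4, 5]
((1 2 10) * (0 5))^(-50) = (1 2 10)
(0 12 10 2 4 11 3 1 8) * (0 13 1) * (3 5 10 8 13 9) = (0 12 8 9 3)(1 13)(2 4 11 5 10) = [12, 13, 4, 0, 11, 10, 6, 7, 9, 3, 2, 5, 8, 1]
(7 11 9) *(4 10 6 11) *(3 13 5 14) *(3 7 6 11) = [0, 1, 2, 13, 10, 14, 3, 4, 8, 6, 11, 9, 12, 5, 7] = (3 13 5 14 7 4 10 11 9 6)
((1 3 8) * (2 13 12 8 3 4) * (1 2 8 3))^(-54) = (1 8 13 3 4 2 12) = ((1 4 8 2 13 12 3))^(-54)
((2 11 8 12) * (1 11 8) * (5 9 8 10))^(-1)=((1 11)(2 10 5 9 8 12))^(-1)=(1 11)(2 12 8 9 5 10)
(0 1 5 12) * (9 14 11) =[1, 5, 2, 3, 4, 12, 6, 7, 8, 14, 10, 9, 0, 13, 11] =(0 1 5 12)(9 14 11)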